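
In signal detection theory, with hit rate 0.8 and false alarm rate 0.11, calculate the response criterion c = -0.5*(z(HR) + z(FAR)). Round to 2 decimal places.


c = -0.5 * (z(HR) + z(FAR))
z(0.8) = 0.8416
z(0.11) = -1.2265
c = -0.5 * (0.8416 + -1.2265)
= -0.5 * -0.3849
= 0.19


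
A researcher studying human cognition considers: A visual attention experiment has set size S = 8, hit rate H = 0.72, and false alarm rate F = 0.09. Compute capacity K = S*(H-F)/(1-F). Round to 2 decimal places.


K = S * (H - F) / (1 - F)
H - F = 0.63
1 - F = 0.91
K = 8 * 0.63 / 0.91
= 5.54


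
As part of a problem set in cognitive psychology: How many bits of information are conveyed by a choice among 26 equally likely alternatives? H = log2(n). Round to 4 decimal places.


H = log2(n)
H = log2(26)
= 4.7004


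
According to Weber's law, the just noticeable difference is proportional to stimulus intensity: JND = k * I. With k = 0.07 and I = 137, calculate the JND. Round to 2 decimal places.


JND = k * I
JND = 0.07 * 137
= 9.59


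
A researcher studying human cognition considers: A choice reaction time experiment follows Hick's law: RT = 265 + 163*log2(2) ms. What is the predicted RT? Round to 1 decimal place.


RT = 265 + 163 * log2(2)
log2(2) = 1.0
RT = 265 + 163 * 1.0
= 265 + 163.0
= 428.0 ms


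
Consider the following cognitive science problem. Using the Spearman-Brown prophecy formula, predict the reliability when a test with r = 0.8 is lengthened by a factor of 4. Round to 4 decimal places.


r_new = n*r / (1 + (n-1)*r)
Numerator = 4 * 0.8 = 3.2
Denominator = 1 + 3 * 0.8 = 3.4
r_new = 3.2 / 3.4
= 0.9412


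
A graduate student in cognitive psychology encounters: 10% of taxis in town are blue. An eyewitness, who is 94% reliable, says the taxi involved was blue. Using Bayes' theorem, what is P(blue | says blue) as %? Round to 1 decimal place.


P(blue | says blue) = P(says blue | blue)*P(blue) / [P(says blue | blue)*P(blue) + P(says blue | not blue)*P(not blue)]
Numerator = 0.94 * 0.1 = 0.094
False identification = 0.06 * 0.9 = 0.054
P = 0.094 / (0.094 + 0.054)
= 0.094 / 0.148
As percentage = 63.5


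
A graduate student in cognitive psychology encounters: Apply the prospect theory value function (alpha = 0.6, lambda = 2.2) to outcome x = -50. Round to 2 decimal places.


Since x = -50 < 0, use v(x) = -lambda*(-x)^alpha
(-x) = 50
50^0.6 = 10.4564
v(-50) = -2.2 * 10.4564
= -23.00


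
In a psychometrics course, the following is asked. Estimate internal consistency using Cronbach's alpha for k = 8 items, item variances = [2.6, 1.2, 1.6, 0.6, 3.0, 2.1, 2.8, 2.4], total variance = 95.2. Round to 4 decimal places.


alpha = (k/(k-1)) * (1 - sum(s_i^2)/s_total^2)
sum(item variances) = 16.3
k/(k-1) = 8/7 = 1.142857
1 - 16.3/95.2 = 1 - 0.171218 = 0.828782
alpha = 1.142857 * 0.828782
= 0.9472


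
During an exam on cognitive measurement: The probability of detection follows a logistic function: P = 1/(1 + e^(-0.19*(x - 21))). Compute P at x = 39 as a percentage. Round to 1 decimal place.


P(x) = 1/(1 + e^(-0.19*(39 - 21)))
Exponent = -0.19 * 18 = -3.42
e^(-3.42) = 0.032712
P = 1/(1 + 0.032712) = 0.968324
Percentage = 96.8


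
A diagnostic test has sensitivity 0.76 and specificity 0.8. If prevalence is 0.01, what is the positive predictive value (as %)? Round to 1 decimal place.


PPV = (sens * prev) / (sens * prev + (1-spec) * (1-prev))
Numerator = 0.76 * 0.01 = 0.0076
P(positive and no disease) = (1 - spec) * (1 - prev) = (1 - 0.8) * (1 - 0.01) = 0.198
Denominator = 0.0076 + 0.198 = 0.2056
PPV = 0.0076 / 0.2056 = 0.036965
As percentage = 3.7


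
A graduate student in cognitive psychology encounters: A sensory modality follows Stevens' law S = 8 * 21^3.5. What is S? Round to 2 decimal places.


S = 8 * 21^3.5
21^3.5 = 42439.2335
S = 8 * 42439.2335
= 339513.87


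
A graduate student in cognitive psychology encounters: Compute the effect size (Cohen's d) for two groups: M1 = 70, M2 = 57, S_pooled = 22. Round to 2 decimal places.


Cohen's d = (M1 - M2) / S_pooled
= (70 - 57) / 22
= 13 / 22
= 0.59


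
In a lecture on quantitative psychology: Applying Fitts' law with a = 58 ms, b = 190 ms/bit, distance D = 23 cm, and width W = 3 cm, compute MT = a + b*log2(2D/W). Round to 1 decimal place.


MT = 58 + 190 * log2(2*23/3)
2D/W = 15.333333
log2(15.333333) = 3.9386
MT = 58 + 190 * 3.9386
= 806.3 ms


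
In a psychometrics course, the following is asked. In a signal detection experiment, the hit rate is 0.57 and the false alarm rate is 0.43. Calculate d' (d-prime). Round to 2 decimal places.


d' = z(HR) - z(FAR)
z(0.57) = 0.1764
z(0.43) = -0.1764
d' = 0.1764 - -0.1764
= 0.35


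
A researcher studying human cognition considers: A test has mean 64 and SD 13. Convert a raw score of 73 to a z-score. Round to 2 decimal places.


z = (X - mu) / sigma
= (73 - 64) / 13
= 9 / 13
= 0.69


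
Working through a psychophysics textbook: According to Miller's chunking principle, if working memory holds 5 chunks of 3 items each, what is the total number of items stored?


Total items = chunks * items_per_chunk
= 5 * 3
= 15


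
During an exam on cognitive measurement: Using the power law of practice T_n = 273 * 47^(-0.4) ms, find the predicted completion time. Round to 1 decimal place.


T_n = 273 * 47^(-0.4)
47^(-0.4) = 0.214368
T_n = 273 * 0.214368
= 58.5 ms


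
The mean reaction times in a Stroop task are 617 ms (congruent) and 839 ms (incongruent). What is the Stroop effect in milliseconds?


Stroop effect = RT(incongruent) - RT(congruent)
= 839 - 617
= 222 ms


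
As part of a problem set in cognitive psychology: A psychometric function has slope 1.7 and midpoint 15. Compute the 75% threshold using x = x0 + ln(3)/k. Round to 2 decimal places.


At P = 0.75: 0.75 = 1/(1 + e^(-k*(x-x0)))
Solving: e^(-k*(x-x0)) = 1/3
x = x0 + ln(3)/k
ln(3) = 1.0986
x = 15 + 1.0986/1.7
= 15 + 0.6462
= 15.65


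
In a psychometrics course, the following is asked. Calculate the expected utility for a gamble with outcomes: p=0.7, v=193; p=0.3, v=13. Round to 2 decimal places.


EU = sum(p_i * v_i)
0.7 * 193 = 135.1
0.3 * 13 = 3.9
EU = 135.1 + 3.9
= 139.00


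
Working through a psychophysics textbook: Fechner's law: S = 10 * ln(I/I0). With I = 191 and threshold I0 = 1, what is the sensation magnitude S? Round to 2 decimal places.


S = 10 * ln(191/1)
I/I0 = 191.0
ln(191.0) = 5.2523
S = 10 * 5.2523
= 52.52


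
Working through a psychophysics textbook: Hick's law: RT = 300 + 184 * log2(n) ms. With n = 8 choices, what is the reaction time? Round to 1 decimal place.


RT = 300 + 184 * log2(8)
log2(8) = 3.0
RT = 300 + 184 * 3.0
= 300 + 552.0
= 852.0 ms


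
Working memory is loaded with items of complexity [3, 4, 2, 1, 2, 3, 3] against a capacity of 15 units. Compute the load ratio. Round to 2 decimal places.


Total complexity = 3 + 4 + 2 + 1 + 2 + 3 + 3 = 18
Load = total / capacity = 18 / 15
= 1.20


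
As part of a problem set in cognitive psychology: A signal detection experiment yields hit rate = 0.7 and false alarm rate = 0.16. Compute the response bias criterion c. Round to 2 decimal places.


c = -0.5 * (z(HR) + z(FAR))
z(0.7) = 0.5244
z(0.16) = -0.9945
c = -0.5 * (0.5244 + -0.9945)
= -0.5 * -0.4701
= 0.24


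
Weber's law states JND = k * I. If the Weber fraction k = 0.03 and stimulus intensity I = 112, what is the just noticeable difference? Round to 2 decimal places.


JND = k * I
JND = 0.03 * 112
= 3.36


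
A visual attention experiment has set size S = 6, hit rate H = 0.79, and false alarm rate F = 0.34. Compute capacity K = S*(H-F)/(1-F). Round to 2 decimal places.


K = S * (H - F) / (1 - F)
H - F = 0.45
1 - F = 0.66
K = 6 * 0.45 / 0.66
= 4.09


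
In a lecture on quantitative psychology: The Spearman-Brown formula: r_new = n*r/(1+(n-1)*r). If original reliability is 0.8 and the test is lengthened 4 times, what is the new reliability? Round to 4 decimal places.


r_new = n*r / (1 + (n-1)*r)
Numerator = 4 * 0.8 = 3.2
Denominator = 1 + 3 * 0.8 = 3.4
r_new = 3.2 / 3.4
= 0.9412


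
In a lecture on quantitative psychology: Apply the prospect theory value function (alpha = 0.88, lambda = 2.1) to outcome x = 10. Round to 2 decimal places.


Since x = 10 >= 0, use v(x) = x^0.88
10^0.88 = 7.5858
v(10) = 7.59


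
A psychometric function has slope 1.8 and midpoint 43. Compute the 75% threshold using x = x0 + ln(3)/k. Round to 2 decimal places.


At P = 0.75: 0.75 = 1/(1 + e^(-k*(x-x0)))
Solving: e^(-k*(x-x0)) = 1/3
x = x0 + ln(3)/k
ln(3) = 1.0986
x = 43 + 1.0986/1.8
= 43 + 0.6103
= 43.61


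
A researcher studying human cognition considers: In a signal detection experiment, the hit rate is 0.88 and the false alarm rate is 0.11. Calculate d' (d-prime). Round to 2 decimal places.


d' = z(HR) - z(FAR)
z(0.88) = 1.175
z(0.11) = -1.2265
d' = 1.175 - -1.2265
= 2.40


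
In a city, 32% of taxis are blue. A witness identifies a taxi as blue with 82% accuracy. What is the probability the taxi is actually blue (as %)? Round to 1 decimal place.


P(blue | says blue) = P(says blue | blue)*P(blue) / [P(says blue | blue)*P(blue) + P(says blue | not blue)*P(not blue)]
Numerator = 0.82 * 0.32 = 0.2624
False identification = 0.18 * 0.68 = 0.1224
P = 0.2624 / (0.2624 + 0.1224)
= 0.2624 / 0.3848
As percentage = 68.2


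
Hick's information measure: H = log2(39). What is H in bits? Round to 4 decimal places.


H = log2(n)
H = log2(39)
= 5.2854


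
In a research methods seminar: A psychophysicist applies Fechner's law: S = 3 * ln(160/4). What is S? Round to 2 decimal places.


S = 3 * ln(160/4)
I/I0 = 40.0
ln(40.0) = 3.6889
S = 3 * 3.6889
= 11.07


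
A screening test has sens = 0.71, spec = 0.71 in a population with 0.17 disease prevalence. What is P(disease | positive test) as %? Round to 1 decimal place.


PPV = (sens * prev) / (sens * prev + (1-spec) * (1-prev))
Numerator = 0.71 * 0.17 = 0.1207
P(positive and no disease) = (1 - spec) * (1 - prev) = (1 - 0.71) * (1 - 0.17) = 0.2407
Denominator = 0.1207 + 0.2407 = 0.3614
PPV = 0.1207 / 0.3614 = 0.333979
As percentage = 33.4


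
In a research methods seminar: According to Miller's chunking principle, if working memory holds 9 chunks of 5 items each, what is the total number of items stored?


Total items = chunks * items_per_chunk
= 9 * 5
= 45


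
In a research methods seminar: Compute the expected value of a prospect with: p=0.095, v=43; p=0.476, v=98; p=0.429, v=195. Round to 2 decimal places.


EU = sum(p_i * v_i)
0.095 * 43 = 4.085
0.476 * 98 = 46.648
0.429 * 195 = 83.655
EU = 4.085 + 46.648 + 83.655
= 134.39


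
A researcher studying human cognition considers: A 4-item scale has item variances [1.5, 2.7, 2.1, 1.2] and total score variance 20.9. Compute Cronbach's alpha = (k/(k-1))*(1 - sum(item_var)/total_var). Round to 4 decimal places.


alpha = (k/(k-1)) * (1 - sum(s_i^2)/s_total^2)
sum(item variances) = 7.5
k/(k-1) = 4/3 = 1.333333
1 - 7.5/20.9 = 1 - 0.358852 = 0.641148
alpha = 1.333333 * 0.641148
= 0.8549


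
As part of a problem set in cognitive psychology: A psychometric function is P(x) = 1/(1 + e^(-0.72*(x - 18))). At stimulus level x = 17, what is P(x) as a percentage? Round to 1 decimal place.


P(x) = 1/(1 + e^(-0.72*(17 - 18)))
Exponent = -0.72 * -1 = 0.72
e^(0.72) = 2.054433
P = 1/(1 + 2.054433) = 0.327393
Percentage = 32.7


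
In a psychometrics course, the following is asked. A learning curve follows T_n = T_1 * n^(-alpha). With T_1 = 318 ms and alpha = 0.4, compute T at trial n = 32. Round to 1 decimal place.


T_n = 318 * 32^(-0.4)
32^(-0.4) = 0.25
T_n = 318 * 0.25
= 79.5 ms


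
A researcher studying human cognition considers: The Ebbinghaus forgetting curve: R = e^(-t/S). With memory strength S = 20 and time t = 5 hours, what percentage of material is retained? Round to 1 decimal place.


R = e^(-t/S)
-t/S = -5/20 = -0.25
R = e^(-0.25) = 0.778801
Percentage = 0.778801 * 100
= 77.9


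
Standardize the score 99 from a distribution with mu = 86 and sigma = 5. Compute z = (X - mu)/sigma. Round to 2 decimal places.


z = (X - mu) / sigma
= (99 - 86) / 5
= 13 / 5
= 2.60


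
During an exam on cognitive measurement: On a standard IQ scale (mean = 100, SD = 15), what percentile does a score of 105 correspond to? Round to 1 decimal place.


z = (IQ - mean) / SD
z = (105 - 100) / 15 = 0.3333
Percentile = Phi(0.3333) * 100
Phi(0.3333) = 0.630546
= 63.1


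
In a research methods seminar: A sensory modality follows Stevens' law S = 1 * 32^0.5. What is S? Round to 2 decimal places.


S = 1 * 32^0.5
32^0.5 = 5.6569
S = 1 * 5.6569
= 5.66


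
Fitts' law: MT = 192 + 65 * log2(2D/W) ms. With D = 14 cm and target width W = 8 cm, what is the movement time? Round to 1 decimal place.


MT = 192 + 65 * log2(2*14/8)
2D/W = 3.5
log2(3.5) = 1.8074
MT = 192 + 65 * 1.8074
= 309.5 ms


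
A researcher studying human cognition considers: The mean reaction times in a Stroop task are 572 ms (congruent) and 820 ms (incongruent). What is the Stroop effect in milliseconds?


Stroop effect = RT(incongruent) - RT(congruent)
= 820 - 572
= 248 ms


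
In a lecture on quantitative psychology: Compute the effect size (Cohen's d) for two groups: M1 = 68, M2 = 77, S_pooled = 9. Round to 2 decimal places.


Cohen's d = (M1 - M2) / S_pooled
= (68 - 77) / 9
= -9 / 9
= -1.00


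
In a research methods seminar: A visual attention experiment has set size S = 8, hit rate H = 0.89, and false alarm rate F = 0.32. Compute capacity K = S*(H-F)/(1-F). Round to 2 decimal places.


K = S * (H - F) / (1 - F)
H - F = 0.57
1 - F = 0.68
K = 8 * 0.57 / 0.68
= 6.71


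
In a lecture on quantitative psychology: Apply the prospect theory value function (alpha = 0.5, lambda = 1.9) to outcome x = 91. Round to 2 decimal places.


Since x = 91 >= 0, use v(x) = x^0.5
91^0.5 = 9.5394
v(91) = 9.54


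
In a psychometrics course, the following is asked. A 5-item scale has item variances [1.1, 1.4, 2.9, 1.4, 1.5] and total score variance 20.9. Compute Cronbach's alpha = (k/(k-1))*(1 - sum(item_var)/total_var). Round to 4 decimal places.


alpha = (k/(k-1)) * (1 - sum(s_i^2)/s_total^2)
sum(item variances) = 8.3
k/(k-1) = 5/4 = 1.25
1 - 8.3/20.9 = 1 - 0.397129 = 0.602871
alpha = 1.25 * 0.602871
= 0.7536


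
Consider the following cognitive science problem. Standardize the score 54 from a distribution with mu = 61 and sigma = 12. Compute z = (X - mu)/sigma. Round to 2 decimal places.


z = (X - mu) / sigma
= (54 - 61) / 12
= -7 / 12
= -0.58


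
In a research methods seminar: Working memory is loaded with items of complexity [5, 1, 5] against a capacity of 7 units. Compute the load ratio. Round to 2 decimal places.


Total complexity = 5 + 1 + 5 = 11
Load = total / capacity = 11 / 7
= 1.57


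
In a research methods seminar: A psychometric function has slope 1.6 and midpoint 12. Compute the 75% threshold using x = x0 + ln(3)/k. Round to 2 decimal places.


At P = 0.75: 0.75 = 1/(1 + e^(-k*(x-x0)))
Solving: e^(-k*(x-x0)) = 1/3
x = x0 + ln(3)/k
ln(3) = 1.0986
x = 12 + 1.0986/1.6
= 12 + 0.6866
= 12.69


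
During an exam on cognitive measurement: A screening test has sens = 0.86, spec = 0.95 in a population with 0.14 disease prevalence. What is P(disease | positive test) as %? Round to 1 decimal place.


PPV = (sens * prev) / (sens * prev + (1-spec) * (1-prev))
Numerator = 0.86 * 0.14 = 0.1204
P(positive and no disease) = (1 - spec) * (1 - prev) = (1 - 0.95) * (1 - 0.14) = 0.043
Denominator = 0.1204 + 0.043 = 0.1634
PPV = 0.1204 / 0.1634 = 0.736842
As percentage = 73.7


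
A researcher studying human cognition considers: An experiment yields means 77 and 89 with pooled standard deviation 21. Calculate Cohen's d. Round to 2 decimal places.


Cohen's d = (M1 - M2) / S_pooled
= (77 - 89) / 21
= -12 / 21
= -0.57


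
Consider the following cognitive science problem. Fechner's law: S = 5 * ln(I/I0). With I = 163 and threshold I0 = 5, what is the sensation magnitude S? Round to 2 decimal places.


S = 5 * ln(163/5)
I/I0 = 32.6
ln(32.6) = 3.4843
S = 5 * 3.4843
= 17.42


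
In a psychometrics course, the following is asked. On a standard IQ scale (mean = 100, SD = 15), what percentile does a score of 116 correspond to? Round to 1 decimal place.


z = (IQ - mean) / SD
z = (116 - 100) / 15 = 1.0667
Percentile = Phi(1.0667) * 100
Phi(1.0667) = 0.856946
= 85.7


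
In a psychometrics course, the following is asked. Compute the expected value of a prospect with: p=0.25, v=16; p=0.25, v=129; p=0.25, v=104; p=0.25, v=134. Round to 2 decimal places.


EU = sum(p_i * v_i)
0.25 * 16 = 4.0
0.25 * 129 = 32.25
0.25 * 104 = 26.0
0.25 * 134 = 33.5
EU = 4.0 + 32.25 + 26.0 + 33.5
= 95.75


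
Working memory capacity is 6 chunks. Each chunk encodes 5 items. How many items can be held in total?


Total items = chunks * items_per_chunk
= 6 * 5
= 30


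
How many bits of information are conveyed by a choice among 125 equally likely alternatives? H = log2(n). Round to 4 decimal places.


H = log2(n)
H = log2(125)
= 6.9658


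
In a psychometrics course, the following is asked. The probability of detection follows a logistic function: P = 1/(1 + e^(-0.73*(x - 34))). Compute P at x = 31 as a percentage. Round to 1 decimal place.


P(x) = 1/(1 + e^(-0.73*(31 - 34)))
Exponent = -0.73 * -3 = 2.19
e^(2.19) = 8.935213
P = 1/(1 + 8.935213) = 0.100652
Percentage = 10.1


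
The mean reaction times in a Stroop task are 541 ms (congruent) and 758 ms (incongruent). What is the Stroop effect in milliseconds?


Stroop effect = RT(incongruent) - RT(congruent)
= 758 - 541
= 217 ms


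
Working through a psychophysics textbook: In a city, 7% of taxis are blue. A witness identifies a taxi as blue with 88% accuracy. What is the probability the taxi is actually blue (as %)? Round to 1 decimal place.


P(blue | says blue) = P(says blue | blue)*P(blue) / [P(says blue | blue)*P(blue) + P(says blue | not blue)*P(not blue)]
Numerator = 0.88 * 0.07 = 0.0616
False identification = 0.12 * 0.93 = 0.1116
P = 0.0616 / (0.0616 + 0.1116)
= 0.0616 / 0.1732
As percentage = 35.6


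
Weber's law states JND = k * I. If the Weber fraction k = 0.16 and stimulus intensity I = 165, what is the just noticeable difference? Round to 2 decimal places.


JND = k * I
JND = 0.16 * 165
= 26.40


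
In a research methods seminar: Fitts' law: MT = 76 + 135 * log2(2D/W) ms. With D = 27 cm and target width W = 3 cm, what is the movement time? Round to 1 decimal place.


MT = 76 + 135 * log2(2*27/3)
2D/W = 18.0
log2(18.0) = 4.1699
MT = 76 + 135 * 4.1699
= 638.9 ms


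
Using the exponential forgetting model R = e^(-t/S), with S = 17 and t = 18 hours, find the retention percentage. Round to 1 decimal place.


R = e^(-t/S)
-t/S = -18/17 = -1.058824
R = e^(-1.058824) = 0.346863
Percentage = 0.346863 * 100
= 34.7


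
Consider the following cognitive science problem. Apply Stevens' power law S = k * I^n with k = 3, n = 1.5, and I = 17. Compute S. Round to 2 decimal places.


S = 3 * 17^1.5
17^1.5 = 70.0928
S = 3 * 70.0928
= 210.28


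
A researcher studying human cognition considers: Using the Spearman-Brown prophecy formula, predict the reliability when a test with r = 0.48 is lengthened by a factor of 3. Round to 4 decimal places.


r_new = n*r / (1 + (n-1)*r)
Numerator = 3 * 0.48 = 1.44
Denominator = 1 + 2 * 0.48 = 1.96
r_new = 1.44 / 1.96
= 0.7347


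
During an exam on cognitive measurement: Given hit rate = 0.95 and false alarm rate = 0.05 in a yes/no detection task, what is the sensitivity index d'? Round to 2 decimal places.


d' = z(HR) - z(FAR)
z(0.95) = 1.6449
z(0.05) = -1.6449
d' = 1.6449 - -1.6449
= 3.29


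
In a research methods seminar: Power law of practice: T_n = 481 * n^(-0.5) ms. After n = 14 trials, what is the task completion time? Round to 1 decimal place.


T_n = 481 * 14^(-0.5)
14^(-0.5) = 0.267261
T_n = 481 * 0.267261
= 128.6 ms


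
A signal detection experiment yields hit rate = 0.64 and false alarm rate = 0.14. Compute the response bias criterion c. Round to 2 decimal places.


c = -0.5 * (z(HR) + z(FAR))
z(0.64) = 0.3585
z(0.14) = -1.0803
c = -0.5 * (0.3585 + -1.0803)
= -0.5 * -0.7218
= 0.36


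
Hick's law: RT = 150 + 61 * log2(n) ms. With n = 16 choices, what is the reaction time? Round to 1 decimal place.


RT = 150 + 61 * log2(16)
log2(16) = 4.0
RT = 150 + 61 * 4.0
= 150 + 244.0
= 394.0 ms


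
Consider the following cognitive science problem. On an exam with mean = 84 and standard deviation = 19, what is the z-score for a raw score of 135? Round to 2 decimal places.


z = (X - mu) / sigma
= (135 - 84) / 19
= 51 / 19
= 2.68


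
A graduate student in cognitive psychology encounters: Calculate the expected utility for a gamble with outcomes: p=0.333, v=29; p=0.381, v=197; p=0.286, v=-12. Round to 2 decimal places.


EU = sum(p_i * v_i)
0.333 * 29 = 9.657
0.381 * 197 = 75.057
0.286 * -12 = -3.432
EU = 9.657 + 75.057 + -3.432
= 81.28


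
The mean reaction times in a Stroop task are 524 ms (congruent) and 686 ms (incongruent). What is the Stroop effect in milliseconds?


Stroop effect = RT(incongruent) - RT(congruent)
= 686 - 524
= 162 ms


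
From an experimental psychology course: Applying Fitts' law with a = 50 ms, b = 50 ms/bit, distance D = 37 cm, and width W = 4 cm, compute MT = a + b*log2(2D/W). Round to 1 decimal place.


MT = 50 + 50 * log2(2*37/4)
2D/W = 18.5
log2(18.5) = 4.2095
MT = 50 + 50 * 4.2095
= 260.5 ms


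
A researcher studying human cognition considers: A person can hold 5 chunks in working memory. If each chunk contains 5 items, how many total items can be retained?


Total items = chunks * items_per_chunk
= 5 * 5
= 25


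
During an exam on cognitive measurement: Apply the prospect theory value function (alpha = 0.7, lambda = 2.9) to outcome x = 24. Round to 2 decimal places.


Since x = 24 >= 0, use v(x) = x^0.7
24^0.7 = 9.2501
v(24) = 9.25


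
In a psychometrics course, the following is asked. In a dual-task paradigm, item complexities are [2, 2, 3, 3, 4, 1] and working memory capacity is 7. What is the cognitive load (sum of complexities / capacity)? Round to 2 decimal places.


Total complexity = 2 + 2 + 3 + 3 + 4 + 1 = 15
Load = total / capacity = 15 / 7
= 2.14


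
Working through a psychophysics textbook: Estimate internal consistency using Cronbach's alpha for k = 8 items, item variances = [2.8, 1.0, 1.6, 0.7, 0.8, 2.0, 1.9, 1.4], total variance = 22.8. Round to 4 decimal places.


alpha = (k/(k-1)) * (1 - sum(s_i^2)/s_total^2)
sum(item variances) = 12.2
k/(k-1) = 8/7 = 1.142857
1 - 12.2/22.8 = 1 - 0.535088 = 0.464912
alpha = 1.142857 * 0.464912
= 0.5313


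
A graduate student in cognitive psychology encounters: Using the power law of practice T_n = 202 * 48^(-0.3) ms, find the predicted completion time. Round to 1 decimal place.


T_n = 202 * 48^(-0.3)
48^(-0.3) = 0.31306
T_n = 202 * 0.31306
= 63.2 ms


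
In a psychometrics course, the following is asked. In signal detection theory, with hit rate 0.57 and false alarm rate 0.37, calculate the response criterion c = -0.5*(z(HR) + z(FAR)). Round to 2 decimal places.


c = -0.5 * (z(HR) + z(FAR))
z(0.57) = 0.1764
z(0.37) = -0.3319
c = -0.5 * (0.1764 + -0.3319)
= -0.5 * -0.1555
= 0.08


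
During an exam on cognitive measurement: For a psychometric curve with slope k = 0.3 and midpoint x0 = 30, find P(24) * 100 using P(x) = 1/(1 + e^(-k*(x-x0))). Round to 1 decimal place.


P(x) = 1/(1 + e^(-0.3*(24 - 30)))
Exponent = -0.3 * -6 = 1.8
e^(1.8) = 6.049647
P = 1/(1 + 6.049647) = 0.141851
Percentage = 14.2


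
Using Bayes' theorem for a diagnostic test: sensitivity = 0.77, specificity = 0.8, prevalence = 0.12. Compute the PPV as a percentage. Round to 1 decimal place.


PPV = (sens * prev) / (sens * prev + (1-spec) * (1-prev))
Numerator = 0.77 * 0.12 = 0.0924
P(positive and no disease) = (1 - spec) * (1 - prev) = (1 - 0.8) * (1 - 0.12) = 0.176
Denominator = 0.0924 + 0.176 = 0.2684
PPV = 0.0924 / 0.2684 = 0.344262
As percentage = 34.4


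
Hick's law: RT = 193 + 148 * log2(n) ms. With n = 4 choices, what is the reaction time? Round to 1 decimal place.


RT = 193 + 148 * log2(4)
log2(4) = 2.0
RT = 193 + 148 * 2.0
= 193 + 296.0
= 489.0 ms


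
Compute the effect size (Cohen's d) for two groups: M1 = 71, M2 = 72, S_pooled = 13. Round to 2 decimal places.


Cohen's d = (M1 - M2) / S_pooled
= (71 - 72) / 13
= -1 / 13
= -0.08


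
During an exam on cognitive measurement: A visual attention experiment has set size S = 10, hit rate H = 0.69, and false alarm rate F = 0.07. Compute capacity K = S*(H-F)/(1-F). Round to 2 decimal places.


K = S * (H - F) / (1 - F)
H - F = 0.62
1 - F = 0.93
K = 10 * 0.62 / 0.93
= 6.67


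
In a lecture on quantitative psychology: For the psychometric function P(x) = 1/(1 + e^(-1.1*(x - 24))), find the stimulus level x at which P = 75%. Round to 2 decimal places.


At P = 0.75: 0.75 = 1/(1 + e^(-k*(x-x0)))
Solving: e^(-k*(x-x0)) = 1/3
x = x0 + ln(3)/k
ln(3) = 1.0986
x = 24 + 1.0986/1.1
= 24 + 0.9987
= 25.00


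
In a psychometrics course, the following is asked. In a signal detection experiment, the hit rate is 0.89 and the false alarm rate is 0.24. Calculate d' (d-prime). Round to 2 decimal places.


d' = z(HR) - z(FAR)
z(0.89) = 1.2265
z(0.24) = -0.7063
d' = 1.2265 - -0.7063
= 1.93


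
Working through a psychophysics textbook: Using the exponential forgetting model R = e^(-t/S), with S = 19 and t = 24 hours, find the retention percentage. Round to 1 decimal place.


R = e^(-t/S)
-t/S = -24/19 = -1.263158
R = e^(-1.263158) = 0.28276
Percentage = 0.28276 * 100
= 28.3


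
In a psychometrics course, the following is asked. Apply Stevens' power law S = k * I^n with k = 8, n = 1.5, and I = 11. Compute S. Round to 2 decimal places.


S = 8 * 11^1.5
11^1.5 = 36.4829
S = 8 * 36.4829
= 291.86


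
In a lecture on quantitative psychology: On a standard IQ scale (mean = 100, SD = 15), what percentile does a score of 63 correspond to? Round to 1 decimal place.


z = (IQ - mean) / SD
z = (63 - 100) / 15 = -2.4667
Percentile = Phi(-2.4667) * 100
Phi(-2.4667) = 0.006818
= 0.7


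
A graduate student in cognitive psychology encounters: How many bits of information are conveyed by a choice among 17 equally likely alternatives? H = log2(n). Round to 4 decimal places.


H = log2(n)
H = log2(17)
= 4.0875


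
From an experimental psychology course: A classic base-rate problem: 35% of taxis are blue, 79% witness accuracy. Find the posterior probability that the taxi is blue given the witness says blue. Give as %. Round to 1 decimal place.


P(blue | says blue) = P(says blue | blue)*P(blue) / [P(says blue | blue)*P(blue) + P(says blue | not blue)*P(not blue)]
Numerator = 0.79 * 0.35 = 0.2765
False identification = 0.21 * 0.65 = 0.1365
P = 0.2765 / (0.2765 + 0.1365)
= 0.2765 / 0.413
As percentage = 66.9


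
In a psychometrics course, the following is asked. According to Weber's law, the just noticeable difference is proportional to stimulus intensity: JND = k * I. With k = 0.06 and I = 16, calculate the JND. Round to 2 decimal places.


JND = k * I
JND = 0.06 * 16
= 0.96


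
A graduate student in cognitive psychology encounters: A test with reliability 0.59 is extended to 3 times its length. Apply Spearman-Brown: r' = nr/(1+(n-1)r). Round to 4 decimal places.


r_new = n*r / (1 + (n-1)*r)
Numerator = 3 * 0.59 = 1.77
Denominator = 1 + 2 * 0.59 = 2.18
r_new = 1.77 / 2.18
= 0.8119


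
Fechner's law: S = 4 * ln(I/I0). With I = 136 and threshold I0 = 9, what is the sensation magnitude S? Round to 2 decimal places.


S = 4 * ln(136/9)
I/I0 = 15.111111
ln(15.111111) = 2.7154
S = 4 * 2.7154
= 10.86


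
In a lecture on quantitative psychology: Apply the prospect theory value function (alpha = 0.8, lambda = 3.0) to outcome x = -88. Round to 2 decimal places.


Since x = -88 < 0, use v(x) = -lambda*(-x)^alpha
(-x) = 88
88^0.8 = 35.9407
v(-88) = -3.0 * 35.9407
= -107.82


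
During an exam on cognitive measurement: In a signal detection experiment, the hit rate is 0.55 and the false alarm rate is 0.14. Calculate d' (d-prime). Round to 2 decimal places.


d' = z(HR) - z(FAR)
z(0.55) = 0.1257
z(0.14) = -1.0803
d' = 0.1257 - -1.0803
= 1.21


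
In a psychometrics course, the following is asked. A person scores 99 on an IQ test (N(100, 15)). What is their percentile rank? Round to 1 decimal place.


z = (IQ - mean) / SD
z = (99 - 100) / 15 = -0.0667
Percentile = Phi(-0.0667) * 100
Phi(-0.0667) = 0.47341
= 47.3


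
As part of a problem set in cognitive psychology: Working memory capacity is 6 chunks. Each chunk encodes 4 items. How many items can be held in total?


Total items = chunks * items_per_chunk
= 6 * 4
= 24


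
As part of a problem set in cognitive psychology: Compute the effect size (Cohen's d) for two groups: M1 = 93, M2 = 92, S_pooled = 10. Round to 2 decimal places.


Cohen's d = (M1 - M2) / S_pooled
= (93 - 92) / 10
= 1 / 10
= 0.10


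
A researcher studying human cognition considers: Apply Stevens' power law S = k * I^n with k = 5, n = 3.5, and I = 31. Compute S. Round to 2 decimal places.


S = 5 * 31^3.5
31^3.5 = 165869.2681
S = 5 * 165869.2681
= 829346.34


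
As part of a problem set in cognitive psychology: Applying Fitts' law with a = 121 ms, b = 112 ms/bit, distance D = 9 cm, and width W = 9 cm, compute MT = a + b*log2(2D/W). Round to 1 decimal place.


MT = 121 + 112 * log2(2*9/9)
2D/W = 2.0
log2(2.0) = 1.0
MT = 121 + 112 * 1.0
= 233.0 ms


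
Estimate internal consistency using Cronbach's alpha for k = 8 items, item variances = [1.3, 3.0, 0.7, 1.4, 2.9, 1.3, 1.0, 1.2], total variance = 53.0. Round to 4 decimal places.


alpha = (k/(k-1)) * (1 - sum(s_i^2)/s_total^2)
sum(item variances) = 12.8
k/(k-1) = 8/7 = 1.142857
1 - 12.8/53.0 = 1 - 0.241509 = 0.758491
alpha = 1.142857 * 0.758491
= 0.8668


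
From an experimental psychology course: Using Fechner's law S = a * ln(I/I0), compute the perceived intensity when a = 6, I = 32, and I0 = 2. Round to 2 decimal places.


S = 6 * ln(32/2)
I/I0 = 16.0
ln(16.0) = 2.7726
S = 6 * 2.7726
= 16.64


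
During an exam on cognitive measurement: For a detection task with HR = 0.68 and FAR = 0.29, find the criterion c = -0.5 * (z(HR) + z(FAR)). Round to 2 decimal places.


c = -0.5 * (z(HR) + z(FAR))
z(0.68) = 0.4677
z(0.29) = -0.5534
c = -0.5 * (0.4677 + -0.5534)
= -0.5 * -0.0857
= 0.04


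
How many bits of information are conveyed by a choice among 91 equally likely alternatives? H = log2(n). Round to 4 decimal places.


H = log2(n)
H = log2(91)
= 6.5078


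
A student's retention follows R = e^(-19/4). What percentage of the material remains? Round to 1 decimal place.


R = e^(-t/S)
-t/S = -19/4 = -4.75
R = e^(-4.75) = 0.008652
Percentage = 0.008652 * 100
= 0.9


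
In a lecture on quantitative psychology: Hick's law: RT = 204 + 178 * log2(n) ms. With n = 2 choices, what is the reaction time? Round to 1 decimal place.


RT = 204 + 178 * log2(2)
log2(2) = 1.0
RT = 204 + 178 * 1.0
= 204 + 178.0
= 382.0 ms


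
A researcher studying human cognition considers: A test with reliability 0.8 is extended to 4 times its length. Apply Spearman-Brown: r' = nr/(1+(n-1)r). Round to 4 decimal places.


r_new = n*r / (1 + (n-1)*r)
Numerator = 4 * 0.8 = 3.2
Denominator = 1 + 3 * 0.8 = 3.4
r_new = 3.2 / 3.4
= 0.9412


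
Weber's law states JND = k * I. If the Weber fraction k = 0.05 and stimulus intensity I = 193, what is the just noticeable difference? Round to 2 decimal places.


JND = k * I
JND = 0.05 * 193
= 9.65


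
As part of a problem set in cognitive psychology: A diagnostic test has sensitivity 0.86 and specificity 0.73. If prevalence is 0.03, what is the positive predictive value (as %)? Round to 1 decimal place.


PPV = (sens * prev) / (sens * prev + (1-spec) * (1-prev))
Numerator = 0.86 * 0.03 = 0.0258
P(positive and no disease) = (1 - spec) * (1 - prev) = (1 - 0.73) * (1 - 0.03) = 0.2619
Denominator = 0.0258 + 0.2619 = 0.2877
PPV = 0.0258 / 0.2877 = 0.089677
As percentage = 9.0


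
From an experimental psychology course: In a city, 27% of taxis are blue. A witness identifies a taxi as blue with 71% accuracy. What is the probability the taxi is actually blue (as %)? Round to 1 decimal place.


P(blue | says blue) = P(says blue | blue)*P(blue) / [P(says blue | blue)*P(blue) + P(says blue | not blue)*P(not blue)]
Numerator = 0.71 * 0.27 = 0.1917
False identification = 0.29 * 0.73 = 0.2117
P = 0.1917 / (0.1917 + 0.2117)
= 0.1917 / 0.4034
As percentage = 47.5


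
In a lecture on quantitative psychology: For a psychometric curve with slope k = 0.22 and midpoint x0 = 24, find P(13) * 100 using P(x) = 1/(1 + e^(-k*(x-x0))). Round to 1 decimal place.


P(x) = 1/(1 + e^(-0.22*(13 - 24)))
Exponent = -0.22 * -11 = 2.42
e^(2.42) = 11.245859
P = 1/(1 + 11.245859) = 0.08166
Percentage = 8.2


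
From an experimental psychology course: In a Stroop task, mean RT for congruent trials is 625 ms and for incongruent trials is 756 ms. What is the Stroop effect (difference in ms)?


Stroop effect = RT(incongruent) - RT(congruent)
= 756 - 625
= 131 ms


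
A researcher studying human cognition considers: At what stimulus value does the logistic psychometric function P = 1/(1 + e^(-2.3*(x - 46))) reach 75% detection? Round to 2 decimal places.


At P = 0.75: 0.75 = 1/(1 + e^(-k*(x-x0)))
Solving: e^(-k*(x-x0)) = 1/3
x = x0 + ln(3)/k
ln(3) = 1.0986
x = 46 + 1.0986/2.3
= 46 + 0.4777
= 46.48


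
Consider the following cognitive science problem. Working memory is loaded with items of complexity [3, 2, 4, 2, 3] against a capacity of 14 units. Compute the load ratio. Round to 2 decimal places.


Total complexity = 3 + 2 + 4 + 2 + 3 = 14
Load = total / capacity = 14 / 14
= 1.00


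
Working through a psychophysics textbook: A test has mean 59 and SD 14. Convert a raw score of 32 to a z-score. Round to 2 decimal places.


z = (X - mu) / sigma
= (32 - 59) / 14
= -27 / 14
= -1.93


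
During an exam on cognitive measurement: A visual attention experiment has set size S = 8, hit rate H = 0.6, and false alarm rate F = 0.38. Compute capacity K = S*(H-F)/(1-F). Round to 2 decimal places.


K = S * (H - F) / (1 - F)
H - F = 0.22
1 - F = 0.62
K = 8 * 0.22 / 0.62
= 2.84


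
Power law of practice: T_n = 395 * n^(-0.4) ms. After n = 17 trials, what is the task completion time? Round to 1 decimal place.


T_n = 395 * 17^(-0.4)
17^(-0.4) = 0.321974
T_n = 395 * 0.321974
= 127.2 ms


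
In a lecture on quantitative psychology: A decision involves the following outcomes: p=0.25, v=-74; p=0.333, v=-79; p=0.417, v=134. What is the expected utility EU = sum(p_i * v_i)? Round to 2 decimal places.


EU = sum(p_i * v_i)
0.25 * -74 = -18.5
0.333 * -79 = -26.307
0.417 * 134 = 55.878
EU = -18.5 + -26.307 + 55.878
= 11.07


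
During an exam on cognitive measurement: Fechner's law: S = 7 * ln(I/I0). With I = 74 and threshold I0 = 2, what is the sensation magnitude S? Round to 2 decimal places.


S = 7 * ln(74/2)
I/I0 = 37.0
ln(37.0) = 3.6109
S = 7 * 3.6109
= 25.28


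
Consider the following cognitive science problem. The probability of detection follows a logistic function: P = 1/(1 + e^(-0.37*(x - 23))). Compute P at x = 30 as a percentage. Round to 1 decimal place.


P(x) = 1/(1 + e^(-0.37*(30 - 23)))
Exponent = -0.37 * 7 = -2.59
e^(-2.59) = 0.07502
P = 1/(1 + 0.07502) = 0.930215
Percentage = 93.0


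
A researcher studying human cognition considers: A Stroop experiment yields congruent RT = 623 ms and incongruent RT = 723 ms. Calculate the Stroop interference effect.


Stroop effect = RT(incongruent) - RT(congruent)
= 723 - 623
= 100 ms


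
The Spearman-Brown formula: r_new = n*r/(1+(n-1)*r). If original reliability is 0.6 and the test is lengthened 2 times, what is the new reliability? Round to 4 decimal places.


r_new = n*r / (1 + (n-1)*r)
Numerator = 2 * 0.6 = 1.2
Denominator = 1 + 1 * 0.6 = 1.6
r_new = 1.2 / 1.6
= 0.7500


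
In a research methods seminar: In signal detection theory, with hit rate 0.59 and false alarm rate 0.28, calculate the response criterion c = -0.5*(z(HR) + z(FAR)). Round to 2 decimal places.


c = -0.5 * (z(HR) + z(FAR))
z(0.59) = 0.2275
z(0.28) = -0.5828
c = -0.5 * (0.2275 + -0.5828)
= -0.5 * -0.3553
= 0.18


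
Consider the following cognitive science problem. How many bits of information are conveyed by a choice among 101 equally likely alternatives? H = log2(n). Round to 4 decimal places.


H = log2(n)
H = log2(101)
= 6.6582


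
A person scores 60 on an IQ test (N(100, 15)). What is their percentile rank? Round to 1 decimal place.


z = (IQ - mean) / SD
z = (60 - 100) / 15 = -2.6667
Percentile = Phi(-2.6667) * 100
Phi(-2.6667) = 0.00383
= 0.4


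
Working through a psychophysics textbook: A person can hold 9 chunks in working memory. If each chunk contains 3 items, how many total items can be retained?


Total items = chunks * items_per_chunk
= 9 * 3
= 27


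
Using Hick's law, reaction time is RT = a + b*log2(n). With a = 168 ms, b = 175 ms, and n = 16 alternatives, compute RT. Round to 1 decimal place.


RT = 168 + 175 * log2(16)
log2(16) = 4.0
RT = 168 + 175 * 4.0
= 168 + 700.0
= 868.0 ms


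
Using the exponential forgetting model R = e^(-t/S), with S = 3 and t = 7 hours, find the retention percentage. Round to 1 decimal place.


R = e^(-t/S)
-t/S = -7/3 = -2.333333
R = e^(-2.333333) = 0.096972
Percentage = 0.096972 * 100
= 9.7


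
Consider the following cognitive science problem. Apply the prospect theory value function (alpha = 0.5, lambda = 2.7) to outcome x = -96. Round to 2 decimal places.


Since x = -96 < 0, use v(x) = -lambda*(-x)^alpha
(-x) = 96
96^0.5 = 9.798
v(-96) = -2.7 * 9.798
= -26.45


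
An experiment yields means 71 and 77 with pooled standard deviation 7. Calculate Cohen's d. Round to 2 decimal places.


Cohen's d = (M1 - M2) / S_pooled
= (71 - 77) / 7
= -6 / 7
= -0.86


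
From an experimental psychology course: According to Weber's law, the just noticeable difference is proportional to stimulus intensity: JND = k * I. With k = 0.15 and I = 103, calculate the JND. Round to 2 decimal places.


JND = k * I
JND = 0.15 * 103
= 15.45


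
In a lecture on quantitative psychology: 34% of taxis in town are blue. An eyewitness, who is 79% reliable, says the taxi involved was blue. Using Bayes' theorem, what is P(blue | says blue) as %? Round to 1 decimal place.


P(blue | says blue) = P(says blue | blue)*P(blue) / [P(says blue | blue)*P(blue) + P(says blue | not blue)*P(not blue)]
Numerator = 0.79 * 0.34 = 0.2686
False identification = 0.21 * 0.66 = 0.1386
P = 0.2686 / (0.2686 + 0.1386)
= 0.2686 / 0.4072
As percentage = 66.0


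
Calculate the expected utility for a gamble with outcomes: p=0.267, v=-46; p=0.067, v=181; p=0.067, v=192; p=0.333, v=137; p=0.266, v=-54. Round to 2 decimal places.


EU = sum(p_i * v_i)
0.267 * -46 = -12.282
0.067 * 181 = 12.127
0.067 * 192 = 12.864
0.333 * 137 = 45.621
0.266 * -54 = -14.364
EU = -12.282 + 12.127 + 12.864 + 45.621 + -14.364
= 43.97


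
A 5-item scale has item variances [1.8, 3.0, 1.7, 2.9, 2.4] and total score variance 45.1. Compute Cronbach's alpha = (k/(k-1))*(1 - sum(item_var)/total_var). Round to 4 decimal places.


alpha = (k/(k-1)) * (1 - sum(s_i^2)/s_total^2)
sum(item variances) = 11.8
k/(k-1) = 5/4 = 1.25
1 - 11.8/45.1 = 1 - 0.261641 = 0.738359
alpha = 1.25 * 0.738359
= 0.9229


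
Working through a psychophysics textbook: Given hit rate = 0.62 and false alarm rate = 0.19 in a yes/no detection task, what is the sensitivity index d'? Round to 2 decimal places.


d' = z(HR) - z(FAR)
z(0.62) = 0.3055
z(0.19) = -0.8779
d' = 0.3055 - -0.8779
= 1.18
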